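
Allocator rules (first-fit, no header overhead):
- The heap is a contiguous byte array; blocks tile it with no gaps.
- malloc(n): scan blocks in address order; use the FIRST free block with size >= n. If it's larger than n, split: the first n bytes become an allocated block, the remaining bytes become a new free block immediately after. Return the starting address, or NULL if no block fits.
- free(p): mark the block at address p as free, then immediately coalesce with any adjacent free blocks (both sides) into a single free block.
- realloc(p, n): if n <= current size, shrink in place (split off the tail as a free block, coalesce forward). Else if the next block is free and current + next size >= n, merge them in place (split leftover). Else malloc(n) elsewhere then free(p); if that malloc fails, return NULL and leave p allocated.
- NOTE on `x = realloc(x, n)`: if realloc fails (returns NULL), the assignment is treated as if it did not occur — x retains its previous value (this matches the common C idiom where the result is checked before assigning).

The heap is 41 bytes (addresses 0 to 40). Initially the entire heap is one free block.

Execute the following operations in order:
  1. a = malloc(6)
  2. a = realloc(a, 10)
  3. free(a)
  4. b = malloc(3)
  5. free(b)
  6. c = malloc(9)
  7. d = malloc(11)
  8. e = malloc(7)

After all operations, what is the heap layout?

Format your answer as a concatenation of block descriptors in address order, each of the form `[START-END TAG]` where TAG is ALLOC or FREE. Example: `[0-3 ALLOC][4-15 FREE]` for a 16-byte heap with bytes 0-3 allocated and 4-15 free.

Op 1: a = malloc(6) -> a = 0; heap: [0-5 ALLOC][6-40 FREE]
Op 2: a = realloc(a, 10) -> a = 0; heap: [0-9 ALLOC][10-40 FREE]
Op 3: free(a) -> (freed a); heap: [0-40 FREE]
Op 4: b = malloc(3) -> b = 0; heap: [0-2 ALLOC][3-40 FREE]
Op 5: free(b) -> (freed b); heap: [0-40 FREE]
Op 6: c = malloc(9) -> c = 0; heap: [0-8 ALLOC][9-40 FREE]
Op 7: d = malloc(11) -> d = 9; heap: [0-8 ALLOC][9-19 ALLOC][20-40 FREE]
Op 8: e = malloc(7) -> e = 20; heap: [0-8 ALLOC][9-19 ALLOC][20-26 ALLOC][27-40 FREE]

Answer: [0-8 ALLOC][9-19 ALLOC][20-26 ALLOC][27-40 FREE]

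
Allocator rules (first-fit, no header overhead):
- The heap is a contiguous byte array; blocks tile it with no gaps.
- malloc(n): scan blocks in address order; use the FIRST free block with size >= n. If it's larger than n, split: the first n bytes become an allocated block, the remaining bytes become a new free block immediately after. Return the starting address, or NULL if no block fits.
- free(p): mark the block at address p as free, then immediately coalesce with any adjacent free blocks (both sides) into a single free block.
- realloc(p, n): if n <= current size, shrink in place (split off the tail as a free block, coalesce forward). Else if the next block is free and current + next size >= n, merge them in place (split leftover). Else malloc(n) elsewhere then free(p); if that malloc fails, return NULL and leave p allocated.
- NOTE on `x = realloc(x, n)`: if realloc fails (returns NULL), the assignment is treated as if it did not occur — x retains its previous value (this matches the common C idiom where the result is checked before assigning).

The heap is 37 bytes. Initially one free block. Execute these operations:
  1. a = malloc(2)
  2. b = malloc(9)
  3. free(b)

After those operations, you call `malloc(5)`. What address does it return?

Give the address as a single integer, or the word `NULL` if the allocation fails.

Op 1: a = malloc(2) -> a = 0; heap: [0-1 ALLOC][2-36 FREE]
Op 2: b = malloc(9) -> b = 2; heap: [0-1 ALLOC][2-10 ALLOC][11-36 FREE]
Op 3: free(b) -> (freed b); heap: [0-1 ALLOC][2-36 FREE]
malloc(5): first-fit scan over [0-1 ALLOC][2-36 FREE] -> 2

Answer: 2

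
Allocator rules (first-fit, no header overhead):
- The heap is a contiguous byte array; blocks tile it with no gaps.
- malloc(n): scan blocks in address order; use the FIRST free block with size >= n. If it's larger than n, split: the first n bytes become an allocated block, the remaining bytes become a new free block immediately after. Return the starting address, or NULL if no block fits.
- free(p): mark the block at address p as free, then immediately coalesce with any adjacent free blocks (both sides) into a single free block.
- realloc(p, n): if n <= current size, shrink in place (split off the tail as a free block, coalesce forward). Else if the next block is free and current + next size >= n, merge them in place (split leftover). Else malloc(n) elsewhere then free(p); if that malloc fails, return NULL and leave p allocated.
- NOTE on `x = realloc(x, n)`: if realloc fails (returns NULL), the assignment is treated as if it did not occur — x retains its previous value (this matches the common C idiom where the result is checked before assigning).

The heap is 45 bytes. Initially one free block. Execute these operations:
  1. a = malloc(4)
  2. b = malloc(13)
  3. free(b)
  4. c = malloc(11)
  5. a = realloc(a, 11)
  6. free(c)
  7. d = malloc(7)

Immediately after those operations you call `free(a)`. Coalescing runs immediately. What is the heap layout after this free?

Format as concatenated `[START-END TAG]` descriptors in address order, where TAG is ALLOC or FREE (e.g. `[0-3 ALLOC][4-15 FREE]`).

Op 1: a = malloc(4) -> a = 0; heap: [0-3 ALLOC][4-44 FREE]
Op 2: b = malloc(13) -> b = 4; heap: [0-3 ALLOC][4-16 ALLOC][17-44 FREE]
Op 3: free(b) -> (freed b); heap: [0-3 ALLOC][4-44 FREE]
Op 4: c = malloc(11) -> c = 4; heap: [0-3 ALLOC][4-14 ALLOC][15-44 FREE]
Op 5: a = realloc(a, 11) -> a = 15; heap: [0-3 FREE][4-14 ALLOC][15-25 ALLOC][26-44 FREE]
Op 6: free(c) -> (freed c); heap: [0-14 FREE][15-25 ALLOC][26-44 FREE]
Op 7: d = malloc(7) -> d = 0; heap: [0-6 ALLOC][7-14 FREE][15-25 ALLOC][26-44 FREE]
free(a): a = 15 -> block [15-25 ALLOC]; mark free, coalesce with adjacent free neighbors -> [0-6 ALLOC][7-44 FREE]

Answer: [0-6 ALLOC][7-44 FREE]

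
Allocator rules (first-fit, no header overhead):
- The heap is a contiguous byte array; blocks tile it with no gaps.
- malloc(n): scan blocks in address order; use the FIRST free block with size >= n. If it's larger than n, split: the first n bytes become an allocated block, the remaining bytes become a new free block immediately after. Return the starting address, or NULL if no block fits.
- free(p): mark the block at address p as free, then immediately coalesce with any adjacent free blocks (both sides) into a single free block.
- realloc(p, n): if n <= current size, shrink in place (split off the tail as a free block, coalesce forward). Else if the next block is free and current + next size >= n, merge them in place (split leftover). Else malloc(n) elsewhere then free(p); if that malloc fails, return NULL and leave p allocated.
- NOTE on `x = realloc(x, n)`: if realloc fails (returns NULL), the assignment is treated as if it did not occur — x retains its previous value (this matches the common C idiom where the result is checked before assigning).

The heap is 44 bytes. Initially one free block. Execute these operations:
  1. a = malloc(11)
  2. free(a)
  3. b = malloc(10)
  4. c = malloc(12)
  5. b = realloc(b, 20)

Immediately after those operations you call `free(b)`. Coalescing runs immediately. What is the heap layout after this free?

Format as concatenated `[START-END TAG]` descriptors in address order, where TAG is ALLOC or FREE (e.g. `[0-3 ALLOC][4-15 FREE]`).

Op 1: a = malloc(11) -> a = 0; heap: [0-10 ALLOC][11-43 FREE]
Op 2: free(a) -> (freed a); heap: [0-43 FREE]
Op 3: b = malloc(10) -> b = 0; heap: [0-9 ALLOC][10-43 FREE]
Op 4: c = malloc(12) -> c = 10; heap: [0-9 ALLOC][10-21 ALLOC][22-43 FREE]
Op 5: b = realloc(b, 20) -> b = 22; heap: [0-9 FREE][10-21 ALLOC][22-41 ALLOC][42-43 FREE]
free(b): b = 22 -> block [22-41 ALLOC]; mark free, coalesce with adjacent free neighbors -> [0-9 FREE][10-21 ALLOC][22-43 FREE]

Answer: [0-9 FREE][10-21 ALLOC][22-43 FREE]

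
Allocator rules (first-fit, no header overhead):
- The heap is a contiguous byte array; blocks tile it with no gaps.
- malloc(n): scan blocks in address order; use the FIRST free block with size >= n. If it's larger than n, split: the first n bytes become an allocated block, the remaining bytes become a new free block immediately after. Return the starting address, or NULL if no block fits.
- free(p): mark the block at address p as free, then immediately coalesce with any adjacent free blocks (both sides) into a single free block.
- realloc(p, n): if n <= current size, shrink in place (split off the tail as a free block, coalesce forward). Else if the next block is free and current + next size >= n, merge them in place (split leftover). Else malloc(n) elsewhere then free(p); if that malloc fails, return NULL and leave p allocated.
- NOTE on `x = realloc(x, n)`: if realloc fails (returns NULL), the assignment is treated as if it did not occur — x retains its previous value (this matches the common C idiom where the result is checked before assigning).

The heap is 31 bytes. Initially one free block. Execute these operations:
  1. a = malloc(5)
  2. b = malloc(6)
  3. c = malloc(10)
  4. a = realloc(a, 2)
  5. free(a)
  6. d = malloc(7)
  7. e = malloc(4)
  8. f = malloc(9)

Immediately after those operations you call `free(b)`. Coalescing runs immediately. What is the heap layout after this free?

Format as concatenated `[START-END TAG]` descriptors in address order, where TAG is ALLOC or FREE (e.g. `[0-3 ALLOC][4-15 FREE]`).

Answer: [0-3 ALLOC][4-10 FREE][11-20 ALLOC][21-27 ALLOC][28-30 FREE]

Derivation:
Op 1: a = malloc(5) -> a = 0; heap: [0-4 ALLOC][5-30 FREE]
Op 2: b = malloc(6) -> b = 5; heap: [0-4 ALLOC][5-10 ALLOC][11-30 FREE]
Op 3: c = malloc(10) -> c = 11; heap: [0-4 ALLOC][5-10 ALLOC][11-20 ALLOC][21-30 FREE]
Op 4: a = realloc(a, 2) -> a = 0; heap: [0-1 ALLOC][2-4 FREE][5-10 ALLOC][11-20 ALLOC][21-30 FREE]
Op 5: free(a) -> (freed a); heap: [0-4 FREE][5-10 ALLOC][11-20 ALLOC][21-30 FREE]
Op 6: d = malloc(7) -> d = 21; heap: [0-4 FREE][5-10 ALLOC][11-20 ALLOC][21-27 ALLOC][28-30 FREE]
Op 7: e = malloc(4) -> e = 0; heap: [0-3 ALLOC][4-4 FREE][5-10 ALLOC][11-20 ALLOC][21-27 ALLOC][28-30 FREE]
Op 8: f = malloc(9) -> f = NULL; heap: [0-3 ALLOC][4-4 FREE][5-10 ALLOC][11-20 ALLOC][21-27 ALLOC][28-30 FREE]
free(b): b = 5 -> block [5-10 ALLOC]; mark free, coalesce with adjacent free neighbors -> [0-3 ALLOC][4-10 FREE][11-20 ALLOC][21-27 ALLOC][28-30 FREE]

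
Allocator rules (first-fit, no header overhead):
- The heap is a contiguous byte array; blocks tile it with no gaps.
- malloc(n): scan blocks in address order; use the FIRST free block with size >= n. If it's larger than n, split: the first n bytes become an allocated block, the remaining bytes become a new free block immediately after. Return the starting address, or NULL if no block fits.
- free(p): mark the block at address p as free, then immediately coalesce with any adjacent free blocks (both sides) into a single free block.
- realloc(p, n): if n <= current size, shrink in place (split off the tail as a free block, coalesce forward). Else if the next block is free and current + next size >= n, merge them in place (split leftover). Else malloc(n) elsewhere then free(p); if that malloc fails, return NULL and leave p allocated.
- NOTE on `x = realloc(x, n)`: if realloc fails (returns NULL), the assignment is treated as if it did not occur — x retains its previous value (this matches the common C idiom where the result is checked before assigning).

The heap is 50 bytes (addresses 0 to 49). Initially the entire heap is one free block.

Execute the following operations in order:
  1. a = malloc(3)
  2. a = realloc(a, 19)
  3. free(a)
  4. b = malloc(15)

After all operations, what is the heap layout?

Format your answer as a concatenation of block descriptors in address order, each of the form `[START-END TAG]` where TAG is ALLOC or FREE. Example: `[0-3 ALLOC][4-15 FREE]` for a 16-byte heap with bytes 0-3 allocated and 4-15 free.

Op 1: a = malloc(3) -> a = 0; heap: [0-2 ALLOC][3-49 FREE]
Op 2: a = realloc(a, 19) -> a = 0; heap: [0-18 ALLOC][19-49 FREE]
Op 3: free(a) -> (freed a); heap: [0-49 FREE]
Op 4: b = malloc(15) -> b = 0; heap: [0-14 ALLOC][15-49 FREE]

Answer: [0-14 ALLOC][15-49 FREE]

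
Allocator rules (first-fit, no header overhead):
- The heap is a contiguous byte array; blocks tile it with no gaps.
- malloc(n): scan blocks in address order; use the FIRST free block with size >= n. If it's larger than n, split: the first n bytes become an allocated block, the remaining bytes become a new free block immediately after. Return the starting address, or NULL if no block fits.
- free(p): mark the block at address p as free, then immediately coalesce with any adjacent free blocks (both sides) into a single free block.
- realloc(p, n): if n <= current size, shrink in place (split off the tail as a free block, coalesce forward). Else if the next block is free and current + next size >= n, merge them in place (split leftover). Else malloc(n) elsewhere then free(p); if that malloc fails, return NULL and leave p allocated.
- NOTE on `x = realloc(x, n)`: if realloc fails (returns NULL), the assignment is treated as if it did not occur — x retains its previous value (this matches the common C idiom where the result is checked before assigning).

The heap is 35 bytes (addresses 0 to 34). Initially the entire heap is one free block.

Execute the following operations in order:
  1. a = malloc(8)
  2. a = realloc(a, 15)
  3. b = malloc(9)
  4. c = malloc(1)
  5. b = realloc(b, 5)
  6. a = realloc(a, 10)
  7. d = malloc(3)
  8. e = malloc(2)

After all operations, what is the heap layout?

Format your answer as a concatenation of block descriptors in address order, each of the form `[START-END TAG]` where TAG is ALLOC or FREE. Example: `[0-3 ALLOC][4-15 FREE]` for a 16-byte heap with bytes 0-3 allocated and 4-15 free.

Answer: [0-9 ALLOC][10-12 ALLOC][13-14 ALLOC][15-19 ALLOC][20-23 FREE][24-24 ALLOC][25-34 FREE]

Derivation:
Op 1: a = malloc(8) -> a = 0; heap: [0-7 ALLOC][8-34 FREE]
Op 2: a = realloc(a, 15) -> a = 0; heap: [0-14 ALLOC][15-34 FREE]
Op 3: b = malloc(9) -> b = 15; heap: [0-14 ALLOC][15-23 ALLOC][24-34 FREE]
Op 4: c = malloc(1) -> c = 24; heap: [0-14 ALLOC][15-23 ALLOC][24-24 ALLOC][25-34 FREE]
Op 5: b = realloc(b, 5) -> b = 15; heap: [0-14 ALLOC][15-19 ALLOC][20-23 FREE][24-24 ALLOC][25-34 FREE]
Op 6: a = realloc(a, 10) -> a = 0; heap: [0-9 ALLOC][10-14 FREE][15-19 ALLOC][20-23 FREE][24-24 ALLOC][25-34 FREE]
Op 7: d = malloc(3) -> d = 10; heap: [0-9 ALLOC][10-12 ALLOC][13-14 FREE][15-19 ALLOC][20-23 FREE][24-24 ALLOC][25-34 FREE]
Op 8: e = malloc(2) -> e = 13; heap: [0-9 ALLOC][10-12 ALLOC][13-14 ALLOC][15-19 ALLOC][20-23 FREE][24-24 ALLOC][25-34 FREE]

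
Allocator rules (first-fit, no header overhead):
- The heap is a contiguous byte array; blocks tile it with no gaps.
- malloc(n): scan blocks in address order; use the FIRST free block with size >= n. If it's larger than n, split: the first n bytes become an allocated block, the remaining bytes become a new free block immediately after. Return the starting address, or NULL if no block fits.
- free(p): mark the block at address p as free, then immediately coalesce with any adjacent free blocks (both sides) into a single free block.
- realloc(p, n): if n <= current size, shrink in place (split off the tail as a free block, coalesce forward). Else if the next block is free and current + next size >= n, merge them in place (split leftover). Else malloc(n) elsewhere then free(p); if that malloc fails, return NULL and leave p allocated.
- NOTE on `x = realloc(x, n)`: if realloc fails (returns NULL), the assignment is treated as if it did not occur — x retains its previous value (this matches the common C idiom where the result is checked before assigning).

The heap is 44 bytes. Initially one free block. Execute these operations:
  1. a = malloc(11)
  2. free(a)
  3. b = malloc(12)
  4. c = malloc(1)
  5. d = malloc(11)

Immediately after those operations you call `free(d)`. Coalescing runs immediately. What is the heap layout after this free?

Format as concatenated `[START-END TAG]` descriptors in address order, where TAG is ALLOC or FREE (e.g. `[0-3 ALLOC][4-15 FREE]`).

Op 1: a = malloc(11) -> a = 0; heap: [0-10 ALLOC][11-43 FREE]
Op 2: free(a) -> (freed a); heap: [0-43 FREE]
Op 3: b = malloc(12) -> b = 0; heap: [0-11 ALLOC][12-43 FREE]
Op 4: c = malloc(1) -> c = 12; heap: [0-11 ALLOC][12-12 ALLOC][13-43 FREE]
Op 5: d = malloc(11) -> d = 13; heap: [0-11 ALLOC][12-12 ALLOC][13-23 ALLOC][24-43 FREE]
free(d): d = 13 -> block [13-23 ALLOC]; mark free, coalesce with adjacent free neighbors -> [0-11 ALLOC][12-12 ALLOC][13-43 FREE]

Answer: [0-11 ALLOC][12-12 ALLOC][13-43 FREE]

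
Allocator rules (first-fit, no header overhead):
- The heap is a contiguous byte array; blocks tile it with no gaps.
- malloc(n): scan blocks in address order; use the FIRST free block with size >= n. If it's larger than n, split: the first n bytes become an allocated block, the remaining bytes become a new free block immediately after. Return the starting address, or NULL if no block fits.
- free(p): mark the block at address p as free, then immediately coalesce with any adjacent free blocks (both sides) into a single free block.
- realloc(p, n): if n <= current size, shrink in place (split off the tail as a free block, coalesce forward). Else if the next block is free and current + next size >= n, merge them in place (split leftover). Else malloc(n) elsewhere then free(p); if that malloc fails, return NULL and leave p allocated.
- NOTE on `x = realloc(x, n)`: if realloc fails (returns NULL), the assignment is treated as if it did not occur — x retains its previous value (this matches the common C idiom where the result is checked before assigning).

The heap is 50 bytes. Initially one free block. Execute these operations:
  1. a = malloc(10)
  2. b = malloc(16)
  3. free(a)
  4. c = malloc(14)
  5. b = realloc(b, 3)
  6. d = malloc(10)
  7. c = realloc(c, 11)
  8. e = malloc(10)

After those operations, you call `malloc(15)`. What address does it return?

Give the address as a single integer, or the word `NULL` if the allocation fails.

Answer: NULL

Derivation:
Op 1: a = malloc(10) -> a = 0; heap: [0-9 ALLOC][10-49 FREE]
Op 2: b = malloc(16) -> b = 10; heap: [0-9 ALLOC][10-25 ALLOC][26-49 FREE]
Op 3: free(a) -> (freed a); heap: [0-9 FREE][10-25 ALLOC][26-49 FREE]
Op 4: c = malloc(14) -> c = 26; heap: [0-9 FREE][10-25 ALLOC][26-39 ALLOC][40-49 FREE]
Op 5: b = realloc(b, 3) -> b = 10; heap: [0-9 FREE][10-12 ALLOC][13-25 FREE][26-39 ALLOC][40-49 FREE]
Op 6: d = malloc(10) -> d = 0; heap: [0-9 ALLOC][10-12 ALLOC][13-25 FREE][26-39 ALLOC][40-49 FREE]
Op 7: c = realloc(c, 11) -> c = 26; heap: [0-9 ALLOC][10-12 ALLOC][13-25 FREE][26-36 ALLOC][37-49 FREE]
Op 8: e = malloc(10) -> e = 13; heap: [0-9 ALLOC][10-12 ALLOC][13-22 ALLOC][23-25 FREE][26-36 ALLOC][37-49 FREE]
malloc(15): first-fit scan over [0-9 ALLOC][10-12 ALLOC][13-22 ALLOC][23-25 FREE][26-36 ALLOC][37-49 FREE] -> NULL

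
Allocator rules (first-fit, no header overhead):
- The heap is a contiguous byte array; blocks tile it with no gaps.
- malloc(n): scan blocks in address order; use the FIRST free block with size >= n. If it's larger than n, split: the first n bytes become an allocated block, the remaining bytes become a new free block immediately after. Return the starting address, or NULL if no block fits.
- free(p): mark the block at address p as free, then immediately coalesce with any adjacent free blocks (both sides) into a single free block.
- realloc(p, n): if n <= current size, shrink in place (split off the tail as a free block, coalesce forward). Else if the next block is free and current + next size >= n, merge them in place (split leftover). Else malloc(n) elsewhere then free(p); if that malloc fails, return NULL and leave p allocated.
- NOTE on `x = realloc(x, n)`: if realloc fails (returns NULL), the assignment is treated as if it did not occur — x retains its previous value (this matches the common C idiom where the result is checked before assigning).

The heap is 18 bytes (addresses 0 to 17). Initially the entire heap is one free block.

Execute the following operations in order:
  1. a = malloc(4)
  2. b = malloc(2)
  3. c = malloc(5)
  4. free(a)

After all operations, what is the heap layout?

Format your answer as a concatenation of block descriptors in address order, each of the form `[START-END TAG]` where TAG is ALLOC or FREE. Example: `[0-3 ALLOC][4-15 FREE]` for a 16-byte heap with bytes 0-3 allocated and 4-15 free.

Answer: [0-3 FREE][4-5 ALLOC][6-10 ALLOC][11-17 FREE]

Derivation:
Op 1: a = malloc(4) -> a = 0; heap: [0-3 ALLOC][4-17 FREE]
Op 2: b = malloc(2) -> b = 4; heap: [0-3 ALLOC][4-5 ALLOC][6-17 FREE]
Op 3: c = malloc(5) -> c = 6; heap: [0-3 ALLOC][4-5 ALLOC][6-10 ALLOC][11-17 FREE]
Op 4: free(a) -> (freed a); heap: [0-3 FREE][4-5 ALLOC][6-10 ALLOC][11-17 FREE]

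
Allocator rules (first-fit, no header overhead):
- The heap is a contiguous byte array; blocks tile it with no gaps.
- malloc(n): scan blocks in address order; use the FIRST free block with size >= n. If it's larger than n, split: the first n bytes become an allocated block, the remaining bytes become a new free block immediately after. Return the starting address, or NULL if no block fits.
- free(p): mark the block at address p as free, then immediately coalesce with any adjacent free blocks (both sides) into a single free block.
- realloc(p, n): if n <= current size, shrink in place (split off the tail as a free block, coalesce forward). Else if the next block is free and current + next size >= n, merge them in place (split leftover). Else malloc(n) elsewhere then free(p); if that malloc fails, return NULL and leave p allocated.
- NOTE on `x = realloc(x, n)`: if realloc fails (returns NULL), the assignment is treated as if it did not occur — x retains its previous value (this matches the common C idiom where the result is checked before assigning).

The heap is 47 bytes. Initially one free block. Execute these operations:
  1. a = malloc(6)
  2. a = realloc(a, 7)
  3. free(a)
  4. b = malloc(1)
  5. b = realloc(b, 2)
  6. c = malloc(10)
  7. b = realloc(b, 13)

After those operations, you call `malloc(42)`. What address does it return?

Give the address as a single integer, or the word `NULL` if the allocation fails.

Answer: NULL

Derivation:
Op 1: a = malloc(6) -> a = 0; heap: [0-5 ALLOC][6-46 FREE]
Op 2: a = realloc(a, 7) -> a = 0; heap: [0-6 ALLOC][7-46 FREE]
Op 3: free(a) -> (freed a); heap: [0-46 FREE]
Op 4: b = malloc(1) -> b = 0; heap: [0-0 ALLOC][1-46 FREE]
Op 5: b = realloc(b, 2) -> b = 0; heap: [0-1 ALLOC][2-46 FREE]
Op 6: c = malloc(10) -> c = 2; heap: [0-1 ALLOC][2-11 ALLOC][12-46 FREE]
Op 7: b = realloc(b, 13) -> b = 12; heap: [0-1 FREE][2-11 ALLOC][12-24 ALLOC][25-46 FREE]
malloc(42): first-fit scan over [0-1 FREE][2-11 ALLOC][12-24 ALLOC][25-46 FREE] -> NULL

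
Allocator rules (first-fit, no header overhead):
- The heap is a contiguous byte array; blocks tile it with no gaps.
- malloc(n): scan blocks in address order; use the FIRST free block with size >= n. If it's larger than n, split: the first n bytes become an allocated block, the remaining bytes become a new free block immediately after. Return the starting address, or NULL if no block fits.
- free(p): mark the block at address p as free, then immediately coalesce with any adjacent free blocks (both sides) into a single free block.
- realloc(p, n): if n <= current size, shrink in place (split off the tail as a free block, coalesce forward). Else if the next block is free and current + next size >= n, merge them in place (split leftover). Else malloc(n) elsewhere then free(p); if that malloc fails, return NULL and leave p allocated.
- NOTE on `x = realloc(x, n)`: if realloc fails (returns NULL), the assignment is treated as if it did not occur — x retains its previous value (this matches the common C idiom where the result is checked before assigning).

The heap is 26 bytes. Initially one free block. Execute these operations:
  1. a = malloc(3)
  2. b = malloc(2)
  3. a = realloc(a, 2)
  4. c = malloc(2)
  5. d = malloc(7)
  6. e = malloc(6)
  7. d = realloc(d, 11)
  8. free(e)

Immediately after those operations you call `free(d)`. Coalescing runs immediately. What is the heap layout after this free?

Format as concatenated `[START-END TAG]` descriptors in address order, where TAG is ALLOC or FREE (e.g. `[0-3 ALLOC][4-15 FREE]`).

Answer: [0-1 ALLOC][2-2 FREE][3-4 ALLOC][5-6 ALLOC][7-25 FREE]

Derivation:
Op 1: a = malloc(3) -> a = 0; heap: [0-2 ALLOC][3-25 FREE]
Op 2: b = malloc(2) -> b = 3; heap: [0-2 ALLOC][3-4 ALLOC][5-25 FREE]
Op 3: a = realloc(a, 2) -> a = 0; heap: [0-1 ALLOC][2-2 FREE][3-4 ALLOC][5-25 FREE]
Op 4: c = malloc(2) -> c = 5; heap: [0-1 ALLOC][2-2 FREE][3-4 ALLOC][5-6 ALLOC][7-25 FREE]
Op 5: d = malloc(7) -> d = 7; heap: [0-1 ALLOC][2-2 FREE][3-4 ALLOC][5-6 ALLOC][7-13 ALLOC][14-25 FREE]
Op 6: e = malloc(6) -> e = 14; heap: [0-1 ALLOC][2-2 FREE][3-4 ALLOC][5-6 ALLOC][7-13 ALLOC][14-19 ALLOC][20-25 FREE]
Op 7: d = realloc(d, 11) -> NULL (d unchanged); heap: [0-1 ALLOC][2-2 FREE][3-4 ALLOC][5-6 ALLOC][7-13 ALLOC][14-19 ALLOC][20-25 FREE]
Op 8: free(e) -> (freed e); heap: [0-1 ALLOC][2-2 FREE][3-4 ALLOC][5-6 ALLOC][7-13 ALLOC][14-25 FREE]
free(d): d = 7 -> block [7-13 ALLOC]; mark free, coalesce with adjacent free neighbors -> [0-1 ALLOC][2-2 FREE][3-4 ALLOC][5-6 ALLOC][7-25 FREE]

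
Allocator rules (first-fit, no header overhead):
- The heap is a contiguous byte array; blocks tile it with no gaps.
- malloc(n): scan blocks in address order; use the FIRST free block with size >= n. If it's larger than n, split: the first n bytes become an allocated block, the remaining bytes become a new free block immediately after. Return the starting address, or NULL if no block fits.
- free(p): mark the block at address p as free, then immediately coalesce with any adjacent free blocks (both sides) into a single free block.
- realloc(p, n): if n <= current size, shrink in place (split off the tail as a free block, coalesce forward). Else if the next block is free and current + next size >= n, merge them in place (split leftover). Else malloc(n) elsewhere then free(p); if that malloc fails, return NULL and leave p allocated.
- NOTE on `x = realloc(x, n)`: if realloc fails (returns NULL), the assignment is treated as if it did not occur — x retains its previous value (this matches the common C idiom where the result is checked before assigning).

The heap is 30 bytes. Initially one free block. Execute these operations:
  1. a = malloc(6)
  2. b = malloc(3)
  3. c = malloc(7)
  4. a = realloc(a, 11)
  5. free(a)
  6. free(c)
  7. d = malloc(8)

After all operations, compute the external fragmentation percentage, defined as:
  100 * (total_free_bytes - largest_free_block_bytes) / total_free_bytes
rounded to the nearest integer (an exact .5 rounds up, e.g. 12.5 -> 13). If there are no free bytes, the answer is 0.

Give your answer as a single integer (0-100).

Answer: 32

Derivation:
Op 1: a = malloc(6) -> a = 0; heap: [0-5 ALLOC][6-29 FREE]
Op 2: b = malloc(3) -> b = 6; heap: [0-5 ALLOC][6-8 ALLOC][9-29 FREE]
Op 3: c = malloc(7) -> c = 9; heap: [0-5 ALLOC][6-8 ALLOC][9-15 ALLOC][16-29 FREE]
Op 4: a = realloc(a, 11) -> a = 16; heap: [0-5 FREE][6-8 ALLOC][9-15 ALLOC][16-26 ALLOC][27-29 FREE]
Op 5: free(a) -> (freed a); heap: [0-5 FREE][6-8 ALLOC][9-15 ALLOC][16-29 FREE]
Op 6: free(c) -> (freed c); heap: [0-5 FREE][6-8 ALLOC][9-29 FREE]
Op 7: d = malloc(8) -> d = 9; heap: [0-5 FREE][6-8 ALLOC][9-16 ALLOC][17-29 FREE]
Free blocks: [6 13] total_free=19 largest=13 -> 100*(19-13)/19 = 600/19 ≈ 31.579 -> rounds to 32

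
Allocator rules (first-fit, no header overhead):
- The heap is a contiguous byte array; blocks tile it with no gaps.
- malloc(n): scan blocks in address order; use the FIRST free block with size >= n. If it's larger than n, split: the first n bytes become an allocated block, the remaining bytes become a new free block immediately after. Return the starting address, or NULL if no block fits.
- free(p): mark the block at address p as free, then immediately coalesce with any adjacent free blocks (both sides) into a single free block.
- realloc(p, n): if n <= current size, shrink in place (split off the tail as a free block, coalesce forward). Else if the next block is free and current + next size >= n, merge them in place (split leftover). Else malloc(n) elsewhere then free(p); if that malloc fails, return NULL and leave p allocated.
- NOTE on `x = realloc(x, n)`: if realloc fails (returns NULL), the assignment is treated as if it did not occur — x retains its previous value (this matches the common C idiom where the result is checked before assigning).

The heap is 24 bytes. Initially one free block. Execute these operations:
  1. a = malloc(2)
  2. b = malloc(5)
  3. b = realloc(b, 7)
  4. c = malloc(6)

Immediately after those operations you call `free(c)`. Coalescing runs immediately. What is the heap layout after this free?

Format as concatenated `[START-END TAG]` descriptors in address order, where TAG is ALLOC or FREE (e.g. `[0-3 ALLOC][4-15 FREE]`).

Op 1: a = malloc(2) -> a = 0; heap: [0-1 ALLOC][2-23 FREE]
Op 2: b = malloc(5) -> b = 2; heap: [0-1 ALLOC][2-6 ALLOC][7-23 FREE]
Op 3: b = realloc(b, 7) -> b = 2; heap: [0-1 ALLOC][2-8 ALLOC][9-23 FREE]
Op 4: c = malloc(6) -> c = 9; heap: [0-1 ALLOC][2-8 ALLOC][9-14 ALLOC][15-23 FREE]
free(c): c = 9 -> block [9-14 ALLOC]; mark free, coalesce with adjacent free neighbors -> [0-1 ALLOC][2-8 ALLOC][9-23 FREE]

Answer: [0-1 ALLOC][2-8 ALLOC][9-23 FREE]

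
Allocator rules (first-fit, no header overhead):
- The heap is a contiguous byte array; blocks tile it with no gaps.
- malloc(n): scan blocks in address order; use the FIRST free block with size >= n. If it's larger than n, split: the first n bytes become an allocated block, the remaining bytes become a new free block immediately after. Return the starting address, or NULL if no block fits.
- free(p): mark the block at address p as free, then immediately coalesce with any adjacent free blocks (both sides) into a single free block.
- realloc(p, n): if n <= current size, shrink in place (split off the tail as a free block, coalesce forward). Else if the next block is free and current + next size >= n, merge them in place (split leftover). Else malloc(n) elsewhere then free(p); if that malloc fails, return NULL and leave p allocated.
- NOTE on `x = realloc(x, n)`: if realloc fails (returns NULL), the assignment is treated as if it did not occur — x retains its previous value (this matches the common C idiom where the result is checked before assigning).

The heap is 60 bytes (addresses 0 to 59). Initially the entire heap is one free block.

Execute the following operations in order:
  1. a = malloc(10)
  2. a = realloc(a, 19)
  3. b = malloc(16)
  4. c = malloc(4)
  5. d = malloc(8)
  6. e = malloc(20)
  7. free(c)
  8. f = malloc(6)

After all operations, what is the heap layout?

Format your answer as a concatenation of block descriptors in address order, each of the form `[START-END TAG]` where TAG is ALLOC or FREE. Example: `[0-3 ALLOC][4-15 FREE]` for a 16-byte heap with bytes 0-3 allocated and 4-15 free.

Answer: [0-18 ALLOC][19-34 ALLOC][35-38 FREE][39-46 ALLOC][47-52 ALLOC][53-59 FREE]

Derivation:
Op 1: a = malloc(10) -> a = 0; heap: [0-9 ALLOC][10-59 FREE]
Op 2: a = realloc(a, 19) -> a = 0; heap: [0-18 ALLOC][19-59 FREE]
Op 3: b = malloc(16) -> b = 19; heap: [0-18 ALLOC][19-34 ALLOC][35-59 FREE]
Op 4: c = malloc(4) -> c = 35; heap: [0-18 ALLOC][19-34 ALLOC][35-38 ALLOC][39-59 FREE]
Op 5: d = malloc(8) -> d = 39; heap: [0-18 ALLOC][19-34 ALLOC][35-38 ALLOC][39-46 ALLOC][47-59 FREE]
Op 6: e = malloc(20) -> e = NULL; heap: [0-18 ALLOC][19-34 ALLOC][35-38 ALLOC][39-46 ALLOC][47-59 FREE]
Op 7: free(c) -> (freed c); heap: [0-18 ALLOC][19-34 ALLOC][35-38 FREE][39-46 ALLOC][47-59 FREE]
Op 8: f = malloc(6) -> f = 47; heap: [0-18 ALLOC][19-34 ALLOC][35-38 FREE][39-46 ALLOC][47-52 ALLOC][53-59 FREE]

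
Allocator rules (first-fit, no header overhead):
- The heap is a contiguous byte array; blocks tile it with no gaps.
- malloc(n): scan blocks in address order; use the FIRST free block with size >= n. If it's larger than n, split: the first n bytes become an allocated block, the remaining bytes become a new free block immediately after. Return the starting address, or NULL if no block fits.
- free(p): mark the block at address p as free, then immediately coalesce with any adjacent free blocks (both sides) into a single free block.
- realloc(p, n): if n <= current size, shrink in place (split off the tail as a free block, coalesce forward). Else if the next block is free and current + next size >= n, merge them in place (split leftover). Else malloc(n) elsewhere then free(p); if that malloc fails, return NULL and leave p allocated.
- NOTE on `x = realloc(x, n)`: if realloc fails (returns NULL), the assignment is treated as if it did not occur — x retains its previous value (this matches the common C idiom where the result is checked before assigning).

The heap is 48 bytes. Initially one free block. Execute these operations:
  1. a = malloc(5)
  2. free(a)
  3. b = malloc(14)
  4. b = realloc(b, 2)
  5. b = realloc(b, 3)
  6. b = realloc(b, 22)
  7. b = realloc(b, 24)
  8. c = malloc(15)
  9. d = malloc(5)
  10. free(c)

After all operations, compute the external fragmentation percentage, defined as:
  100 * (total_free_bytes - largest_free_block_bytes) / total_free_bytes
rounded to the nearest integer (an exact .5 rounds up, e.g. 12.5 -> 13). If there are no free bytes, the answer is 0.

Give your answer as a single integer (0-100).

Op 1: a = malloc(5) -> a = 0; heap: [0-4 ALLOC][5-47 FREE]
Op 2: free(a) -> (freed a); heap: [0-47 FREE]
Op 3: b = malloc(14) -> b = 0; heap: [0-13 ALLOC][14-47 FREE]
Op 4: b = realloc(b, 2) -> b = 0; heap: [0-1 ALLOC][2-47 FREE]
Op 5: b = realloc(b, 3) -> b = 0; heap: [0-2 ALLOC][3-47 FREE]
Op 6: b = realloc(b, 22) -> b = 0; heap: [0-21 ALLOC][22-47 FREE]
Op 7: b = realloc(b, 24) -> b = 0; heap: [0-23 ALLOC][24-47 FREE]
Op 8: c = malloc(15) -> c = 24; heap: [0-23 ALLOC][24-38 ALLOC][39-47 FREE]
Op 9: d = malloc(5) -> d = 39; heap: [0-23 ALLOC][24-38 ALLOC][39-43 ALLOC][44-47 FREE]
Op 10: free(c) -> (freed c); heap: [0-23 ALLOC][24-38 FREE][39-43 ALLOC][44-47 FREE]
Free blocks: [15 4] total_free=19 largest=15 -> 100*(19-15)/19 = 400/19 ≈ 21.053 -> rounds to 21

Answer: 21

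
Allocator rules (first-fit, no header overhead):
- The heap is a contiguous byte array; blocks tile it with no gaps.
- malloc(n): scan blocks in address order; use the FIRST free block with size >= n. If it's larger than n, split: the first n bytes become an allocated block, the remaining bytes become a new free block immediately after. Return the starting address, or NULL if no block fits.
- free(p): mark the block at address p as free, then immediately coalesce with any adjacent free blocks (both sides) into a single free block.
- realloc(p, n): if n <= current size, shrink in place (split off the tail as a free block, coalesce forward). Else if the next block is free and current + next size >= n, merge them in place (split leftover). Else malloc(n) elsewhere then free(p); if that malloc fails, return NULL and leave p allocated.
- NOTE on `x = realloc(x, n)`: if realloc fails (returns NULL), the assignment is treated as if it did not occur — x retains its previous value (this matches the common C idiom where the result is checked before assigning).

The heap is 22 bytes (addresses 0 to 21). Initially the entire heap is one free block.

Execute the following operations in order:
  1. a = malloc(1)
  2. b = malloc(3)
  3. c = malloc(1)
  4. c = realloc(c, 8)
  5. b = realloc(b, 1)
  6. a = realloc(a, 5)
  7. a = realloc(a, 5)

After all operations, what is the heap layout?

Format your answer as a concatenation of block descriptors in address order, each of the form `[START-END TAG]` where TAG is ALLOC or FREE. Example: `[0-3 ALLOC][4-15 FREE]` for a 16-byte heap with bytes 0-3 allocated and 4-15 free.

Op 1: a = malloc(1) -> a = 0; heap: [0-0 ALLOC][1-21 FREE]
Op 2: b = malloc(3) -> b = 1; heap: [0-0 ALLOC][1-3 ALLOC][4-21 FREE]
Op 3: c = malloc(1) -> c = 4; heap: [0-0 ALLOC][1-3 ALLOC][4-4 ALLOC][5-21 FREE]
Op 4: c = realloc(c, 8) -> c = 4; heap: [0-0 ALLOC][1-3 ALLOC][4-11 ALLOC][12-21 FREE]
Op 5: b = realloc(b, 1) -> b = 1; heap: [0-0 ALLOC][1-1 ALLOC][2-3 FREE][4-11 ALLOC][12-21 FREE]
Op 6: a = realloc(a, 5) -> a = 12; heap: [0-0 FREE][1-1 ALLOC][2-3 FREE][4-11 ALLOC][12-16 ALLOC][17-21 FREE]
Op 7: a = realloc(a, 5) -> a = 12; heap: [0-0 FREE][1-1 ALLOC][2-3 FREE][4-11 ALLOC][12-16 ALLOC][17-21 FREE]

Answer: [0-0 FREE][1-1 ALLOC][2-3 FREE][4-11 ALLOC][12-16 ALLOC][17-21 FREE]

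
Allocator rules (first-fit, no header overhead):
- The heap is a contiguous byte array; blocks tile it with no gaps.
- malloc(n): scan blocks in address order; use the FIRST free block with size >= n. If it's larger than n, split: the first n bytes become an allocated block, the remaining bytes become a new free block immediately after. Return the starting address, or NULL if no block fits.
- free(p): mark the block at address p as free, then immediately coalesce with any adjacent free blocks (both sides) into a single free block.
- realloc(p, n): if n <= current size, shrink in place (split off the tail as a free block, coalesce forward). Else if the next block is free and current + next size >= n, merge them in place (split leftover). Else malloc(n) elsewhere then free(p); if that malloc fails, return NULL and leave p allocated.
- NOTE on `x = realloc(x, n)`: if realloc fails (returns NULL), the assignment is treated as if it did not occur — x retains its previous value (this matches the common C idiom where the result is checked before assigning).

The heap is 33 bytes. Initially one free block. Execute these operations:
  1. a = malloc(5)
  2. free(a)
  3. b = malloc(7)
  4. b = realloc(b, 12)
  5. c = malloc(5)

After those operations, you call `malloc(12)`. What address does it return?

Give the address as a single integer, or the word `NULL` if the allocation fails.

Op 1: a = malloc(5) -> a = 0; heap: [0-4 ALLOC][5-32 FREE]
Op 2: free(a) -> (freed a); heap: [0-32 FREE]
Op 3: b = malloc(7) -> b = 0; heap: [0-6 ALLOC][7-32 FREE]
Op 4: b = realloc(b, 12) -> b = 0; heap: [0-11 ALLOC][12-32 FREE]
Op 5: c = malloc(5) -> c = 12; heap: [0-11 ALLOC][12-16 ALLOC][17-32 FREE]
malloc(12): first-fit scan over [0-11 ALLOC][12-16 ALLOC][17-32 FREE] -> 17

Answer: 17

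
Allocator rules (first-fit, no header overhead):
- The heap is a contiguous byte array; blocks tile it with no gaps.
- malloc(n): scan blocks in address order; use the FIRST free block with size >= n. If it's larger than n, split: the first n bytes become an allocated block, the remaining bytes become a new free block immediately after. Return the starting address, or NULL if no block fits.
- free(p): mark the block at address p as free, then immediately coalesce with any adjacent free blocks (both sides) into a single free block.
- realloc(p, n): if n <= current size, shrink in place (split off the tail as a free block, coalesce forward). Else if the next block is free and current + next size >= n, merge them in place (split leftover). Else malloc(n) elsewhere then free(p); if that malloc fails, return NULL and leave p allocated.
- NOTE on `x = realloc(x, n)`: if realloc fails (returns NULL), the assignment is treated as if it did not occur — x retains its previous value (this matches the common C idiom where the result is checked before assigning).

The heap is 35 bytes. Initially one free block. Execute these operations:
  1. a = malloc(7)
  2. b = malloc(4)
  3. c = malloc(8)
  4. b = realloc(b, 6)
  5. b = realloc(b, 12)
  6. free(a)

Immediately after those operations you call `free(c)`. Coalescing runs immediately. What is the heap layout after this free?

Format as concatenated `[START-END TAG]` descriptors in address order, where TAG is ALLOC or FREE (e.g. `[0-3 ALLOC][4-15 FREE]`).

Answer: [0-18 FREE][19-30 ALLOC][31-34 FREE]

Derivation:
Op 1: a = malloc(7) -> a = 0; heap: [0-6 ALLOC][7-34 FREE]
Op 2: b = malloc(4) -> b = 7; heap: [0-6 ALLOC][7-10 ALLOC][11-34 FREE]
Op 3: c = malloc(8) -> c = 11; heap: [0-6 ALLOC][7-10 ALLOC][11-18 ALLOC][19-34 FREE]
Op 4: b = realloc(b, 6) -> b = 19; heap: [0-6 ALLOC][7-10 FREE][11-18 ALLOC][19-24 ALLOC][25-34 FREE]
Op 5: b = realloc(b, 12) -> b = 19; heap: [0-6 ALLOC][7-10 FREE][11-18 ALLOC][19-30 ALLOC][31-34 FREE]
Op 6: free(a) -> (freed a); heap: [0-10 FREE][11-18 ALLOC][19-30 ALLOC][31-34 FREE]
free(c): c = 11 -> block [11-18 ALLOC]; mark free, coalesce with adjacent free neighbors -> [0-18 FREE][19-30 ALLOC][31-34 FREE]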